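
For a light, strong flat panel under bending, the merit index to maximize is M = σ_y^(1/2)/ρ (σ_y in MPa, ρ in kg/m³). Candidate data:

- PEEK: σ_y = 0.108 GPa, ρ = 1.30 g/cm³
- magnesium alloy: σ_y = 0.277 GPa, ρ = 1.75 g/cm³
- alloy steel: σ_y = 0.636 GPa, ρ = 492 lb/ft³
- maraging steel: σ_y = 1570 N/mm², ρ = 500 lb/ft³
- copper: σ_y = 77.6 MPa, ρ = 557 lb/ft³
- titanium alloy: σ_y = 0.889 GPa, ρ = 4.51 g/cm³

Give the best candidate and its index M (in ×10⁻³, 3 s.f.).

magnesium alloy, M = 9.51×10⁻³

Convert each candidate to consistent units, then evaluate M:
  PEEK: σ_y = 108.0 MPa, ρ = 1300 kg/m³
  magnesium alloy: σ_y = 277.0 MPa, ρ = 1750 kg/m³
  alloy steel: σ_y = 636.0 MPa, ρ = 7881 kg/m³
  maraging steel: σ_y = 1570 MPa, ρ = 8009 kg/m³
  copper: σ_y = 77.60 MPa, ρ = 8922 kg/m³
  titanium alloy: σ_y = 889.0 MPa, ρ = 4510 kg/m³
  magnesium alloy: M = 9.51×10⁻³
  PEEK: M = 7.99×10⁻³
  titanium alloy: M = 6.61×10⁻³
  maraging steel: M = 4.95×10⁻³
  alloy steel: M = 3.20×10⁻³
  copper: M = 0.987×10⁻³
Highest index: magnesium alloy.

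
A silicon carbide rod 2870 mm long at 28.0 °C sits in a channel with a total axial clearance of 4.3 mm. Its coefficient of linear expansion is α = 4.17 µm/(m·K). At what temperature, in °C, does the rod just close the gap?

387 °C

α·L₀·ΔT = 4.3 mm ⇒ ΔT = 4.3 / (4.17×10⁻⁶ × 2870.0) = 359.3 K.
T = 28.0 + 359.3 = 387.3 °C.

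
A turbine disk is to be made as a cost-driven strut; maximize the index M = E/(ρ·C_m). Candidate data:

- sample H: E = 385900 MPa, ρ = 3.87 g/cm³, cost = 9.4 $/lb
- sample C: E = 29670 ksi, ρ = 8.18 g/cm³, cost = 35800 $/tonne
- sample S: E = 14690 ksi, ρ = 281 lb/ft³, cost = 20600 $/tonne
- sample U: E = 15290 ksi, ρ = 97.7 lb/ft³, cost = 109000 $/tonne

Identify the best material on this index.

sample H

Convert each candidate to consistent units, then evaluate M:
  sample H: E = 385.9 GPa, ρ = 3870 kg/m³, cost = 20.72 $/kg
  sample C: E = 204.6 GPa, ρ = 8180 kg/m³, cost = 35.80 $/kg
  sample S: E = 101.3 GPa, ρ = 4501 kg/m³, cost = 20.60 $/kg
  sample U: E = 105.4 GPa, ρ = 1565 kg/m³, cost = 109.0 $/kg
  sample H: M = 4.81 MN·m per $
  sample S: M = 1.09 MN·m per $
  sample C: M = 0.699 MN·m per $
  sample U: M = 0.618 MN·m per $
Sample H ranks first.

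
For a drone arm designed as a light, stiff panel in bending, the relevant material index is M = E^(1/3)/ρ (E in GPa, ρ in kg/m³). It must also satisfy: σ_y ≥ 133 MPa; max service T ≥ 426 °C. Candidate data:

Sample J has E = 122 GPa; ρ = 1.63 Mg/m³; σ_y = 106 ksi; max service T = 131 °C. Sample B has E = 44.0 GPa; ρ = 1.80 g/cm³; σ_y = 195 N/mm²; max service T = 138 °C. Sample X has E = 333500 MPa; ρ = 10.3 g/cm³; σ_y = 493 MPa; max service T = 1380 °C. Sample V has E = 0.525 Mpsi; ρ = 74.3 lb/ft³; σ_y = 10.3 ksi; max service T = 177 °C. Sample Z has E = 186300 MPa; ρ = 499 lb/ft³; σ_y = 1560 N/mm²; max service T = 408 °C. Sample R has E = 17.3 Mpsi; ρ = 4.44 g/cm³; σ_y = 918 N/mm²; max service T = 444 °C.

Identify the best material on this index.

Screen on constraints: σ_y ≥ 133 MPa; max service T ≥ 426 °C. Survivors: sample X, sample R.
After converting to SI:
  sample X: E = 333.5 GPa, ρ = 10300 kg/m³
  sample R: E = 119.3 GPa, ρ = 4440 kg/m³
  sample R: M = 1.11×10⁻³
  sample X: M = 0.673×10⁻³
The maximum is for sample R.

sample R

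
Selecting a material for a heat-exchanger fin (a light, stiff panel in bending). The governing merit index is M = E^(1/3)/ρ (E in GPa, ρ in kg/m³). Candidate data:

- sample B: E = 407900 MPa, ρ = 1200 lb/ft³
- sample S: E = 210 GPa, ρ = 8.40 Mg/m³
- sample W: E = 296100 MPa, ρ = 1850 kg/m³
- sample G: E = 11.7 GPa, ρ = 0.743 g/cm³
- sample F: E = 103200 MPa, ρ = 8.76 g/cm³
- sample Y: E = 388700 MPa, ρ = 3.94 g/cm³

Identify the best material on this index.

sample W

Convert each candidate to consistent units, then evaluate M:
  sample B: E = 407.9 GPa, ρ = 19220 kg/m³
  sample S: E = 210.0 GPa, ρ = 8400 kg/m³
  sample W: E = 296.1 GPa, ρ = 1850 kg/m³
  sample G: E = 11.70 GPa, ρ = 743.0 kg/m³
  sample F: E = 103.2 GPa, ρ = 8760 kg/m³
  sample Y: E = 388.7 GPa, ρ = 3940 kg/m³
  sample W: M = 3.60×10⁻³
  sample G: M = 3.06×10⁻³
  sample Y: M = 1.85×10⁻³
  sample S: M = 0.708×10⁻³
  sample F: M = 0.535×10⁻³
  sample B: M = 0.386×10⁻³
Highest index: sample W.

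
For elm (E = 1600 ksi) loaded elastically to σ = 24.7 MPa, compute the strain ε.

2.24×10⁻³

E = 1600 ksi = 11.03 GPa = 11030 MPa.
ε = σ/E = 24.7 / 11030 = 2.24×10⁻³.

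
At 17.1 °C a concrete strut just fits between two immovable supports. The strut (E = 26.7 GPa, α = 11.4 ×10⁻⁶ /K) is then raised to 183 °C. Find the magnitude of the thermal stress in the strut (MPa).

ΔT = 165.9 K. Constrained thermal stress σ = E·α·ΔT = 26.70×10³ MPa × 11.4×10⁻⁶ × 165.9 = 50.5 MPa (compressive).

50.5 MPa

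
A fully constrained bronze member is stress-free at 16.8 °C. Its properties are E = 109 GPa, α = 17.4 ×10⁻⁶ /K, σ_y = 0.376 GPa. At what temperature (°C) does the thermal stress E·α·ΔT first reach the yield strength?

σ_y = 0.376 GPa = 376.0 MPa.
E·α·ΔT = 376.0 MPa ⇒ ΔT = 376.0 / (109.0×10³ × 17.4×10⁻⁶) = 198.2 K.
T = 16.8 + 198.2 = 215.0 °C.

215 °C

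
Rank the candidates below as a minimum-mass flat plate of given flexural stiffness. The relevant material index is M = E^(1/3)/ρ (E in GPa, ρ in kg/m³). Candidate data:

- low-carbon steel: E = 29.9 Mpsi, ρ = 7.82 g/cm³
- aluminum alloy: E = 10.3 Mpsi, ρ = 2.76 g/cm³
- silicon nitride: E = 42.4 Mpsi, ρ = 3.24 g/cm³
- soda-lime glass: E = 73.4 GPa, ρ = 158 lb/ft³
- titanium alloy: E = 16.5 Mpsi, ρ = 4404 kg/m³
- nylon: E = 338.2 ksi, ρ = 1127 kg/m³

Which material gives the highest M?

In SI units:
  low-carbon steel: E = 206.2 GPa, ρ = 7820 kg/m³
  aluminum alloy: E = 71.02 GPa, ρ = 2760 kg/m³
  silicon nitride: E = 292.3 GPa, ρ = 3240 kg/m³
  soda-lime glass: E = 73.40 GPa, ρ = 2531 kg/m³
  titanium alloy: E = 113.8 GPa, ρ = 4404 kg/m³
  nylon: E = 2.332 GPa, ρ = 1127 kg/m³
  silicon nitride: M = 2.05×10⁻³
  soda-lime glass: M = 1.65×10⁻³
  aluminum alloy: M = 1.50×10⁻³
  nylon: M = 1.18×10⁻³
  titanium alloy: M = 1.10×10⁻³
  low-carbon steel: M = 0.755×10⁻³
Silicon nitride has the largest M.

silicon nitride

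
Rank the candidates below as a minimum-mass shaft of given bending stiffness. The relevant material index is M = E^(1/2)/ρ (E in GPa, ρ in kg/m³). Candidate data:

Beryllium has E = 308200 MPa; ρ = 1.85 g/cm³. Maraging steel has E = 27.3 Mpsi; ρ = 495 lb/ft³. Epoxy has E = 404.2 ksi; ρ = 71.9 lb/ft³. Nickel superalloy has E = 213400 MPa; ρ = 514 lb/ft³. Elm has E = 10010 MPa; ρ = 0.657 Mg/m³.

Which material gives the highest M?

beryllium

Putting every candidate on a common basis:
  beryllium: E = 308.2 GPa, ρ = 1850 kg/m³
  maraging steel: E = 188.2 GPa, ρ = 7929 kg/m³
  epoxy: E = 2.787 GPa, ρ = 1152 kg/m³
  nickel superalloy: E = 213.4 GPa, ρ = 8233 kg/m³
  elm: E = 10.01 GPa, ρ = 657.0 kg/m³
  beryllium: M = 9.49×10⁻³
  elm: M = 4.82×10⁻³
  nickel superalloy: M = 1.77×10⁻³
  maraging steel: M = 1.73×10⁻³
  epoxy: M = 1.45×10⁻³
Highest index: beryllium.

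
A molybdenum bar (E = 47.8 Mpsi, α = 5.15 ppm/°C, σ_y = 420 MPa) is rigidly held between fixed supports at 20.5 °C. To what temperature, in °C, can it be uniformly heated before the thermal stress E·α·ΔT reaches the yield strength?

E = 47.8 Mpsi = 329.6 GPa.
E·α·ΔT = 420.0 MPa ⇒ ΔT = 420.0 / (329.6×10³ × 5.15×10⁻⁶) = 247.5 K.
T = 20.5 + 247.5 = 268.0 °C.

268 °C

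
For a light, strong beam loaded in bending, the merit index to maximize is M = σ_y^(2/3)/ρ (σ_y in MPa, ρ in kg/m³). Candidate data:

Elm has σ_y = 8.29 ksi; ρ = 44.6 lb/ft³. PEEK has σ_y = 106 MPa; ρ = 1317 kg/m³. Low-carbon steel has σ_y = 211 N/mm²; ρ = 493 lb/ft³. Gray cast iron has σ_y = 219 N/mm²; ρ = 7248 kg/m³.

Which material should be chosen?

Normalizing units and computing the index:
  elm: σ_y = 57.16 MPa, ρ = 714.4 kg/m³
  PEEK: σ_y = 106.0 MPa, ρ = 1317 kg/m³
  low-carbon steel: σ_y = 211.0 MPa, ρ = 7897 kg/m³
  gray cast iron: σ_y = 219.0 MPa, ρ = 7248 kg/m³
  elm: M = 20.8×10⁻³
  PEEK: M = 17.0×10⁻³
  gray cast iron: M = 5.01×10⁻³
  low-carbon steel: M = 4.49×10⁻³
Elm has the largest M.

elm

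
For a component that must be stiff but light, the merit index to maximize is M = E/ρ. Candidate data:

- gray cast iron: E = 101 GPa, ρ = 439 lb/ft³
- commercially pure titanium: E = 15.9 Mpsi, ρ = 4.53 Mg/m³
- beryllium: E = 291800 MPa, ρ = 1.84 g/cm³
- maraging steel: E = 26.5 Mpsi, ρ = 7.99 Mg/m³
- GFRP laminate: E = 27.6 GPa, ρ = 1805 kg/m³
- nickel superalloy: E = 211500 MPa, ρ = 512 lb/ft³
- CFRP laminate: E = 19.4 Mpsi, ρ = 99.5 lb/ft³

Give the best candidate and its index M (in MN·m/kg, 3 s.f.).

beryllium, M = 159 MN·m/kg

In SI units:
  gray cast iron: E = 101.0 GPa, ρ = 7032 kg/m³
  commercially pure titanium: E = 109.6 GPa, ρ = 4530 kg/m³
  beryllium: E = 291.8 GPa, ρ = 1840 kg/m³
  maraging steel: E = 182.7 GPa, ρ = 7990 kg/m³
  GFRP laminate: E = 27.60 GPa, ρ = 1805 kg/m³
  nickel superalloy: E = 211.5 GPa, ρ = 8201 kg/m³
  CFRP laminate: E = 133.8 GPa, ρ = 1594 kg/m³
  beryllium: M = 159 MN·m/kg
  CFRP laminate: M = 83.9 MN·m/kg
  nickel superalloy: M = 25.8 MN·m/kg
  commercially pure titanium: M = 24.2 MN·m/kg
  maraging steel: M = 22.9 MN·m/kg
  GFRP laminate: M = 15.3 MN·m/kg
  gray cast iron: M = 14.4 MN·m/kg
Beryllium has the largest M.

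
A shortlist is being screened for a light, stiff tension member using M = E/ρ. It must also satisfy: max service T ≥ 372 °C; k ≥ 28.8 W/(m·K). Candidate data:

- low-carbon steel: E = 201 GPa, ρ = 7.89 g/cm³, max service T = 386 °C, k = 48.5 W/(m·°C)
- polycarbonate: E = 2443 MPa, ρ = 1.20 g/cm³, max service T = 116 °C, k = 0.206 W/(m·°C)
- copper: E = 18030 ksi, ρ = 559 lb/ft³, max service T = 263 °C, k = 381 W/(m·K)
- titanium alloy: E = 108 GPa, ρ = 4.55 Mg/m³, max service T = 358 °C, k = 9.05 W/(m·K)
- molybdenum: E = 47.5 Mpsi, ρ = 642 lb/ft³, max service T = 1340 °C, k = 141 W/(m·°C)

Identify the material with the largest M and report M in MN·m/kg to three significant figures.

molybdenum, M = 31.8 MN·m/kg

Screen on constraints: max service T ≥ 372 °C; k ≥ 28.8 W/(m·K). Survivors: low-carbon steel, molybdenum.
After converting to SI:
  low-carbon steel: E = 201.0 GPa, ρ = 7890 kg/m³
  molybdenum: E = 327.5 GPa, ρ = 10280 kg/m³
  molybdenum: M = 31.8 MN·m/kg
  low-carbon steel: M = 25.5 MN·m/kg
Molybdenum has the largest M.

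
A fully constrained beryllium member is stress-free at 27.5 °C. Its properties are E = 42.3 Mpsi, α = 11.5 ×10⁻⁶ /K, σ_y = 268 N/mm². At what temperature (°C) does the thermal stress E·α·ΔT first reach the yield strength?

E = 42.3 Mpsi = 291.6 GPa.
σ_y = 268 N/mm² = 268.0 MPa.
E·α·ΔT = 268.0 MPa ⇒ ΔT = 268.0 / (291.6×10³ × 11.5×10⁻⁶) = 79.91 K.
T = 27.5 + 79.91 = 107.4 °C.

107 °C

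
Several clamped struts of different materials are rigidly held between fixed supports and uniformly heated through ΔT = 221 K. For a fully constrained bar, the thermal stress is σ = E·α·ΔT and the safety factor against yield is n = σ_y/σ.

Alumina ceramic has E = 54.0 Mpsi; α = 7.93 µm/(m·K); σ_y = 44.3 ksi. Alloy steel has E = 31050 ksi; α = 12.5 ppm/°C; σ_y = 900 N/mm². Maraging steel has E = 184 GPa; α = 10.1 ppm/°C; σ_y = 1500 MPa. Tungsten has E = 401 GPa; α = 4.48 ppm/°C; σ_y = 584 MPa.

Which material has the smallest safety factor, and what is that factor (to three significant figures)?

alumina ceramic, n = 0.468

Per material, after unit conversion:
  alumina ceramic: E = 372.3, α = 7.93, σ_y = 305.4 → σ = 652 MPa, n = 0.468
  alloy steel: E = 214.1, α = 12.5, σ_y = 900.0 → σ = 591 MPa, n = 1.52
  maraging steel: E = 184.0, α = 10.1, σ_y = 1500 → σ = 411 MPa, n = 3.65
  tungsten: E = 401.0, α = 4.48, σ_y = 584.0 → σ = 397 MPa, n = 1.47
Alumina ceramic has the lowest safety factor, n = 0.468.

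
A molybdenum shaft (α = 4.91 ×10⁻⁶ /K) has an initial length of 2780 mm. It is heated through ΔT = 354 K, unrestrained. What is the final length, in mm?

ΔL = α·L₀·ΔT = 4.91×10⁻⁶ × 2780 mm × 354.0 K = 4.83 mm.
L = L₀ + ΔL = 2780 + 4.83 = 2784.8 mm.

2784.8 mm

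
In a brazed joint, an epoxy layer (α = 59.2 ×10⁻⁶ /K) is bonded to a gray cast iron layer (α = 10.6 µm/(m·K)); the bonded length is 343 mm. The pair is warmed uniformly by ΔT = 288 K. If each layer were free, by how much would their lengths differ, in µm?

Δα = |59.2 − 10.6|×10⁻⁶/K = 48.6×10⁻⁶/K.
ΔL_mismatch = Δα·L·ΔT = 48.6×10⁻⁶ × 343.0 mm × 288.0 K = 4800 µm.

4800 µm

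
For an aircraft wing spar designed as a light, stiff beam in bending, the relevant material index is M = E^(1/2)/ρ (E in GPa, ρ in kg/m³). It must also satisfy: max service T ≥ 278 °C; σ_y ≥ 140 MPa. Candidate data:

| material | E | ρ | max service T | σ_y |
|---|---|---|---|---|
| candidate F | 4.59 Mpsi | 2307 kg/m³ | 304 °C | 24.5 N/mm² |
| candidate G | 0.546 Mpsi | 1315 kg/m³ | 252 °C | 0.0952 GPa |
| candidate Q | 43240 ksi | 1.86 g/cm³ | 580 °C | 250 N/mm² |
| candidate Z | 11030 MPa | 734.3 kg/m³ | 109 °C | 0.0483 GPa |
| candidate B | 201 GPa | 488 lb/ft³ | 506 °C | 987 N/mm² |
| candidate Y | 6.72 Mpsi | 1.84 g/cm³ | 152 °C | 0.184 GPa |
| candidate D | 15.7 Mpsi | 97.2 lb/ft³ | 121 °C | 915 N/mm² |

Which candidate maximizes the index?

candidate Q

Screen on constraints: max service T ≥ 278 °C; σ_y ≥ 140 MPa. Survivors: candidate Q, candidate B.
In SI units:
  candidate Q: E = 298.1 GPa, ρ = 1860 kg/m³
  candidate B: E = 201.0 GPa, ρ = 7817 kg/m³
  candidate Q: M = 9.28×10⁻³
  candidate B: M = 1.81×10⁻³
Candidate Q has the largest M.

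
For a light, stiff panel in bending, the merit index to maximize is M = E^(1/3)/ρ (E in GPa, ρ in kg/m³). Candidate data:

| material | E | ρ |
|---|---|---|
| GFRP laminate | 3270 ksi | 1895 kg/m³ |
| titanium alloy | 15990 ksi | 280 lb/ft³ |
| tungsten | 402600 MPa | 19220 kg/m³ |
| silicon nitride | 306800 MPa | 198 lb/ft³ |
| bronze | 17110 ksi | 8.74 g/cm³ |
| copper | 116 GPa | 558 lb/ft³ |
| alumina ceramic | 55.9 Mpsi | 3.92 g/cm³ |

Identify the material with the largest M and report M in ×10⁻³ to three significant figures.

silicon nitride, M = 2.13×10⁻³

In SI units:
  GFRP laminate: E = 22.55 GPa, ρ = 1895 kg/m³
  titanium alloy: E = 110.2 GPa, ρ = 4485 kg/m³
  tungsten: E = 402.6 GPa, ρ = 19220 kg/m³
  silicon nitride: E = 306.8 GPa, ρ = 3172 kg/m³
  bronze: E = 118.0 GPa, ρ = 8740 kg/m³
  copper: E = 116.0 GPa, ρ = 8938 kg/m³
  alumina ceramic: E = 385.4 GPa, ρ = 3920 kg/m³
  silicon nitride: M = 2.13×10⁻³
  alumina ceramic: M = 1.86×10⁻³
  GFRP laminate: M = 1.49×10⁻³
  titanium alloy: M = 1.07×10⁻³
  bronze: M = 0.561×10⁻³
  copper: M = 0.546×10⁻³
  tungsten: M = 0.384×10⁻³
Silicon nitride has the largest M.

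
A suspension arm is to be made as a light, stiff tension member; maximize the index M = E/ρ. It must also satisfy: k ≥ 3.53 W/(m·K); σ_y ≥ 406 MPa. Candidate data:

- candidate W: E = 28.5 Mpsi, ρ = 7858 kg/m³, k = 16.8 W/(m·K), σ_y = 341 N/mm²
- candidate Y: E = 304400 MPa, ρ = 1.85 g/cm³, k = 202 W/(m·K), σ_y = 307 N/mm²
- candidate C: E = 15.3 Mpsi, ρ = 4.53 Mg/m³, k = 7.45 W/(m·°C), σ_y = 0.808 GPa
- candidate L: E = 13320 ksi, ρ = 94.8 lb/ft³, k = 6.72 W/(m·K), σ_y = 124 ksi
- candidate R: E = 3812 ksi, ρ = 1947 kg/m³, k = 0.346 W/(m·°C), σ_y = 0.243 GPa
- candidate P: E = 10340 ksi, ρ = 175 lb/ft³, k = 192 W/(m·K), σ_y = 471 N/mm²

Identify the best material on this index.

Screen on constraints: k ≥ 3.53 W/(m·K); σ_y ≥ 406 MPa. Survivors: candidate C, candidate L, candidate P.
Normalizing units and computing the index:
  candidate C: E = 105.5 GPa, ρ = 4530 kg/m³
  candidate L: E = 91.84 GPa, ρ = 1519 kg/m³
  candidate P: E = 71.29 GPa, ρ = 2803 kg/m³
  candidate L: M = 60.5 MN·m/kg
  candidate P: M = 25.4 MN·m/kg
  candidate C: M = 23.3 MN·m/kg
The maximum is for candidate L.

candidate L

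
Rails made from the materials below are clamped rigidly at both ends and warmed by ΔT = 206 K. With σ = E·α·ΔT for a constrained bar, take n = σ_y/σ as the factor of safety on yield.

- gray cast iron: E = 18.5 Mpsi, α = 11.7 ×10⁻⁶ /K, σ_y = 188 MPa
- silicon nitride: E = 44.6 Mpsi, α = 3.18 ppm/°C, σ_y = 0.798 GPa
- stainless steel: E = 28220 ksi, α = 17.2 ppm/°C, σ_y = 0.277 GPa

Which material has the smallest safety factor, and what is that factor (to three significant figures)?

Converting E to GPa, α to ×10⁻⁶/K, σ_y to MPa, then σ and n for each:
  gray cast iron: E = 127.6, α = 11.7, σ_y = 188.0 → σ = 307 MPa, n = 0.612
  silicon nitride: E = 307.5, α = 3.18, σ_y = 798.0 → σ = 201 MPa, n = 3.96
  stainless steel: E = 194.6, α = 17.2, σ_y = 277.0 → σ = 689 MPa, n = 0.402
Stainless steel has the lowest safety factor, n = 0.402.

stainless steel, n = 0.402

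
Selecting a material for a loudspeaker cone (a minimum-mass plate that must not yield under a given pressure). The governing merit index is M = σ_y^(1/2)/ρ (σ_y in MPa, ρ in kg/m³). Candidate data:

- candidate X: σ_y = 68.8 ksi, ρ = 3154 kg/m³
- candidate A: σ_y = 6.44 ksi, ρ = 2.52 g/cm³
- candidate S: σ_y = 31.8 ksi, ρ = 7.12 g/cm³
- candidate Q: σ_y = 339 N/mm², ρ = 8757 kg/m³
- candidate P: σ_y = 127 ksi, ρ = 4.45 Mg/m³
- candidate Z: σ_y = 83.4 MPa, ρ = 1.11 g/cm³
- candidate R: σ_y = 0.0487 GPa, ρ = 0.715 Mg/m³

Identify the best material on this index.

After converting to SI:
  candidate X: σ_y = 474.4 MPa, ρ = 3154 kg/m³
  candidate A: σ_y = 44.40 MPa, ρ = 2520 kg/m³
  candidate S: σ_y = 219.3 MPa, ρ = 7120 kg/m³
  candidate Q: σ_y = 339.0 MPa, ρ = 8757 kg/m³
  candidate P: σ_y = 875.6 MPa, ρ = 4450 kg/m³
  candidate Z: σ_y = 83.40 MPa, ρ = 1110 kg/m³
  candidate R: σ_y = 48.70 MPa, ρ = 715.0 kg/m³
  candidate R: M = 9.76×10⁻³
  candidate Z: M = 8.23×10⁻³
  candidate X: M = 6.91×10⁻³
  candidate P: M = 6.65×10⁻³
  candidate A: M = 2.64×10⁻³
  candidate Q: M = 2.10×10⁻³
  candidate S: M = 2.08×10⁻³
Candidate R has the largest M.

candidate R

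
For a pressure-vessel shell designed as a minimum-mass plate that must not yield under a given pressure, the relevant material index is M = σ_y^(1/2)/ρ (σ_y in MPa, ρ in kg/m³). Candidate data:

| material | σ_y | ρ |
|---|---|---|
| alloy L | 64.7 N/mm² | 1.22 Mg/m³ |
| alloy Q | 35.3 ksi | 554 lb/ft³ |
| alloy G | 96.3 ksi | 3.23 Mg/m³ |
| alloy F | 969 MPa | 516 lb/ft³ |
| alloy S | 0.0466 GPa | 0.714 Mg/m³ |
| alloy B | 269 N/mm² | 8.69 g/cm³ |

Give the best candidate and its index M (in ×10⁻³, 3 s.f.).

alloy S, M = 9.56×10⁻³

Putting every candidate on a common basis:
  alloy L: σ_y = 64.70 MPa, ρ = 1220 kg/m³
  alloy Q: σ_y = 243.4 MPa, ρ = 8874 kg/m³
  alloy G: σ_y = 664.0 MPa, ρ = 3230 kg/m³
  alloy F: σ_y = 969.0 MPa, ρ = 8266 kg/m³
  alloy S: σ_y = 46.60 MPa, ρ = 714.0 kg/m³
  alloy B: σ_y = 269.0 MPa, ρ = 8690 kg/m³
  alloy S: M = 9.56×10⁻³
  alloy G: M = 7.98×10⁻³
  alloy L: M = 6.59×10⁻³
  alloy F: M = 3.77×10⁻³
  alloy B: M = 1.89×10⁻³
  alloy Q: M = 1.76×10⁻³
The maximum is for alloy S.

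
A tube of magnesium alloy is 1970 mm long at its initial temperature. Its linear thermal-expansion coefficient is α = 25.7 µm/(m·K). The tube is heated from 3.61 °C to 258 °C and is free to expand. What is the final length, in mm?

1982.9 mm

ΔT = 258 − 3.61 = 254.4 K.
ΔL = α·L₀·ΔT = 25.7×10⁻⁶ × 1970 mm × 254.4 K = 12.9 mm.
L = L₀ + ΔL = 1970 + 12.9 = 1982.9 mm.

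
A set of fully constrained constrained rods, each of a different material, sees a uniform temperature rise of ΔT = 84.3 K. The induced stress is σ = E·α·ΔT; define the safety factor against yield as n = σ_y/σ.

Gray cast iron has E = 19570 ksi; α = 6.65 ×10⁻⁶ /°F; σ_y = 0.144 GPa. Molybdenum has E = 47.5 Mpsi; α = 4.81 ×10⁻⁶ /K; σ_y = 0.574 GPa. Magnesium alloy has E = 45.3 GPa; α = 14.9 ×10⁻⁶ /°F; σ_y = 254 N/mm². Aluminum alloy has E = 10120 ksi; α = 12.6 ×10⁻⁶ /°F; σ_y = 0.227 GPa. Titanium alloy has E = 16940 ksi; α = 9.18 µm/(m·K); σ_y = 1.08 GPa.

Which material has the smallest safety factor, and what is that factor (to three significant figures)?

gray cast iron, n = 1.06

In consistent units (E in GPa, α in ×10⁻⁶/K, σ_y in MPa):
  gray cast iron: E = 134.9, α = 12.0, σ_y = 144.0 → σ = 136 MPa, n = 1.06
  molybdenum: E = 327.5, α = 4.81, σ_y = 574.0 → σ = 133 MPa, n = 4.32
  magnesium alloy: E = 45.30, α = 26.8, σ_y = 254.0 → σ = 102 MPa, n = 2.48
  aluminum alloy: E = 69.77, α = 22.7, σ_y = 227.0 → σ = 133 MPa, n = 1.70
  titanium alloy: E = 116.8, α = 9.18, σ_y = 1080 → σ = 90.4 MPa, n = 11.9
Gray cast iron has the lowest safety factor, n = 1.06.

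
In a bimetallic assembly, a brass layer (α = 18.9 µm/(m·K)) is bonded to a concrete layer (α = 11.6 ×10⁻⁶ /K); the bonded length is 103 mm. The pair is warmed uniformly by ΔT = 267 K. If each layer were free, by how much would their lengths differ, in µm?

201 µm

Δα = |18.9 − 11.6|×10⁻⁶/K = 7.30×10⁻⁶/K.
ΔL_mismatch = Δα·L·ΔT = 7.30×10⁻⁶ × 103.0 mm × 267.0 K = 201 µm.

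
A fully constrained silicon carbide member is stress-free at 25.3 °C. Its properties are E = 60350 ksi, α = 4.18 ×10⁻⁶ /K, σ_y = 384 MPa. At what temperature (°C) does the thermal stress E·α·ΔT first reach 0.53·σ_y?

142 °C

E = 60350 ksi = 416.1 GPa.
E·α·ΔT = 203.5 MPa ⇒ ΔT = 203.5 / (416.1×10³ × 4.18×10⁻⁶) = 117.0 K.
T = 25.3 + 117.0 = 142.3 °C.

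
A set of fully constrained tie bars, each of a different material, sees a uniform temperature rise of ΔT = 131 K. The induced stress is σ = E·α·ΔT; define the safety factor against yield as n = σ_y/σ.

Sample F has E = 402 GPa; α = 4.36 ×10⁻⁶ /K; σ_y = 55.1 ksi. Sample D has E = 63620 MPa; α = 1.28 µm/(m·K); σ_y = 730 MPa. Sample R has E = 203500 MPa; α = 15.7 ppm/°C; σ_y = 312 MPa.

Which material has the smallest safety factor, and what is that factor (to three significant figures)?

With everything in SI (GPa, ×10⁻⁶/K, MPa):
  sample F: E = 402.0, α = 4.36, σ_y = 379.9 → σ = 230 MPa, n = 1.65
  sample D: E = 63.62, α = 1.28, σ_y = 730.0 → σ = 10.7 MPa, n = 68.4
  sample R: E = 203.5, α = 15.7, σ_y = 312.0 → σ = 419 MPa, n = 0.745
The minimum is sample R at n = 0.745.

sample R, n = 0.745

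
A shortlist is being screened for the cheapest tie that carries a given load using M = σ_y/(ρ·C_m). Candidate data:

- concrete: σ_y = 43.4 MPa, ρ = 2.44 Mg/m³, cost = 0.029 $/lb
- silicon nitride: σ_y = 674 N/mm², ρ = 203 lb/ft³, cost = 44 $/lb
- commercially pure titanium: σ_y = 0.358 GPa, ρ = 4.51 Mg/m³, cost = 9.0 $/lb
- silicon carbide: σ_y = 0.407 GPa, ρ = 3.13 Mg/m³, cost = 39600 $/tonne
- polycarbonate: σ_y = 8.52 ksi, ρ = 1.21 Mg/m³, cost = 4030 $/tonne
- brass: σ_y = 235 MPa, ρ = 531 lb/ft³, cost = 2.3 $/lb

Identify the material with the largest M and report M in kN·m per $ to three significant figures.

concrete, M = 278 kN·m per $

After converting to SI:
  concrete: σ_y = 43.40 MPa, ρ = 2440 kg/m³, cost = 0.06393 $/kg
  silicon nitride: σ_y = 674.0 MPa, ρ = 3252 kg/m³, cost = 97.00 $/kg
  commercially pure titanium: σ_y = 358.0 MPa, ρ = 4510 kg/m³, cost = 19.84 $/kg
  silicon carbide: σ_y = 407.0 MPa, ρ = 3130 kg/m³, cost = 39.60 $/kg
  polycarbonate: σ_y = 58.74 MPa, ρ = 1210 kg/m³, cost = 4.030 $/kg
  brass: σ_y = 235.0 MPa, ρ = 8506 kg/m³, cost = 5.071 $/kg
  concrete: M = 278 kN·m per $
  polycarbonate: M = 12.0 kN·m per $
  brass: M = 5.45 kN·m per $
  commercially pure titanium: M = 4.00 kN·m per $
  silicon carbide: M = 3.28 kN·m per $
  silicon nitride: M = 2.14 kN·m per $
Concrete has the largest M.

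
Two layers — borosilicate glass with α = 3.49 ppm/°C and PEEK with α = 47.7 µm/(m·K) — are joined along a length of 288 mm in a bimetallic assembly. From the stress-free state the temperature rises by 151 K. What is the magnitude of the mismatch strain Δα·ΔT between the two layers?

Δα = |3.49 − 47.7|×10⁻⁶/K = 44.2×10⁻⁶/K.
Mismatch strain = Δα·ΔT = 44.2×10⁻⁶ × 151.0 = 6.68×10⁻³.

6.68×10⁻³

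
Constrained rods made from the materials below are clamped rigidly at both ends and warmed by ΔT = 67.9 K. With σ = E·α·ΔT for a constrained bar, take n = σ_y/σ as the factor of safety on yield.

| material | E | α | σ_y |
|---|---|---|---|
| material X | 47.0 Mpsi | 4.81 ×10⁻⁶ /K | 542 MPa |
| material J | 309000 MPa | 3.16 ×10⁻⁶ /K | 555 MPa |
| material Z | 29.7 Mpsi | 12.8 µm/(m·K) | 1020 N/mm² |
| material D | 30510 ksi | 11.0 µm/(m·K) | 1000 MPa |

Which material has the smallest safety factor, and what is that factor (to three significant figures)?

material X, n = 5.12

Per material, after unit conversion:
  material X: E = 324.1, α = 4.81, σ_y = 542.0 → σ = 106 MPa, n = 5.12
  material J: E = 309.0, α = 3.16, σ_y = 555.0 → σ = 66.3 MPa, n = 8.37
  material Z: E = 204.8, α = 12.8, σ_y = 1020 → σ = 178 MPa, n = 5.73
  material D: E = 210.4, α = 11.0, σ_y = 1000 → σ = 157 MPa, n = 6.36
Material X has the lowest safety factor, n = 5.12.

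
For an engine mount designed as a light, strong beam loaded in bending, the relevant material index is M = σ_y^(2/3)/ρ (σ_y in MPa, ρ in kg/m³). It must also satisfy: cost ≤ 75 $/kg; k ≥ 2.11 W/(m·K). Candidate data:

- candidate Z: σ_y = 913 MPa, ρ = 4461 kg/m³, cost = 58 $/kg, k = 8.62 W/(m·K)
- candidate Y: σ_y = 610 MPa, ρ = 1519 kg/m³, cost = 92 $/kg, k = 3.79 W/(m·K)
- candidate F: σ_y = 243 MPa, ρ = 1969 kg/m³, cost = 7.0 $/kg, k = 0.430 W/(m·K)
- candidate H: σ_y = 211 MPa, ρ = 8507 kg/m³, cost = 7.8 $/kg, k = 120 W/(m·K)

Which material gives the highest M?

Screen on constraints: cost ≤ 75 $/kg; k ≥ 2.11 W/(m·K). Survivors: candidate Z, candidate H.
Per-candidate index values:
  candidate Z: M = 21.1×10⁻³
  candidate H: M = 4.17×10⁻³
Candidate Z ranks first.

candidate Z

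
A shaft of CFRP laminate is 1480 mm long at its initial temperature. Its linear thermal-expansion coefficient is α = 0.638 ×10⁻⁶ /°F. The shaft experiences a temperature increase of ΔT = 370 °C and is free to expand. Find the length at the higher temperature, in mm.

Convert α: 0.638×10⁻⁶/°F × (9/5) = 1.15×10⁻⁶/K.
ΔL = α·L₀·ΔT = 1.15×10⁻⁶ × 1480 mm × 370.0 K = 0.629 mm.
L = L₀ + ΔL = 1480 + 0.629 = 1480.6 mm.

1480.6 mm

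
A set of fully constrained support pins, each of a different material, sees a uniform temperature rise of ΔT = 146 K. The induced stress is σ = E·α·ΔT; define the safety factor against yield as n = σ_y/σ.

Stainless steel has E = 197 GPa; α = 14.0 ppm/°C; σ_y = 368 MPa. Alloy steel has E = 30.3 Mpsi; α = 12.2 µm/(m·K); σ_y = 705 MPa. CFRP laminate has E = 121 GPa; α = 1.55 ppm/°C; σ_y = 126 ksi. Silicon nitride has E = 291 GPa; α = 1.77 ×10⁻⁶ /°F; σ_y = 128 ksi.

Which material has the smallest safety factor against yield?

stainless steel

With everything in SI (GPa, ×10⁻⁶/K, MPa):
  stainless steel: E = 197.0, α = 14.0, σ_y = 368.0 → σ = 403 MPa, n = 0.914
  alloy steel: E = 208.9, α = 12.2, σ_y = 705.0 → σ = 372 MPa, n = 1.89
  CFRP laminate: E = 121.0, α = 1.55, σ_y = 868.7 → σ = 27.4 MPa, n = 31.7
  silicon nitride: E = 291.0, α = 3.19, σ_y = 882.5 → σ = 135 MPa, n = 6.52
Stainless steel has the lowest safety factor, n = 0.914.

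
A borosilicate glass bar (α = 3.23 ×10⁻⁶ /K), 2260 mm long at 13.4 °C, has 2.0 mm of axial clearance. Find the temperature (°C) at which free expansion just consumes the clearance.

287 °C

α·L₀·ΔT = 2.0 mm ⇒ ΔT = 2.0 / (3.23×10⁻⁶ × 2260.0) = 274.0 K.
T = 13.4 + 274.0 = 287.4 °C.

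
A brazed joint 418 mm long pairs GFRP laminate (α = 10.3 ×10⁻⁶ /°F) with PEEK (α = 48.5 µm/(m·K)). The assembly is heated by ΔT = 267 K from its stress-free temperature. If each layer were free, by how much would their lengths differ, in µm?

GFRP laminate: α = 10.3×10⁻⁶/°F × 9/5 = 18.5×10⁻⁶/K.
Δα = |18.5 − 48.5|×10⁻⁶/K = 30.0×10⁻⁶/K.
ΔL_mismatch = Δα·L·ΔT = 30.0×10⁻⁶ × 418.0 mm × 267.0 K = 3340 µm.

3340 µm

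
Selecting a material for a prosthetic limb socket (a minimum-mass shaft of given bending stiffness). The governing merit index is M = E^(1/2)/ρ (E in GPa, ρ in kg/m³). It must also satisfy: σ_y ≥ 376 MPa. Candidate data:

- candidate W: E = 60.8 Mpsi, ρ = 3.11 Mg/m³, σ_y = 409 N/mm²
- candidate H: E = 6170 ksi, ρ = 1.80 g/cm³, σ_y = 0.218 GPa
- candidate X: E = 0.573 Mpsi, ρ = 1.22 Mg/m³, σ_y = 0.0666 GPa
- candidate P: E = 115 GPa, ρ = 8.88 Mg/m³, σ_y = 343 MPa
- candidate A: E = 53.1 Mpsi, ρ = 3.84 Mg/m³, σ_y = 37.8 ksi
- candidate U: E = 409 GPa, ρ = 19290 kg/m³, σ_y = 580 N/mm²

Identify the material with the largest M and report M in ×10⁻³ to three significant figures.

candidate W, M = 6.58×10⁻³

Screen on constraints: σ_y ≥ 376 MPa. Survivors: candidate W, candidate U.
Putting every candidate on a common basis:
  candidate W: E = 419.2 GPa, ρ = 3110 kg/m³
  candidate U: E = 409.0 GPa, ρ = 19290 kg/m³
  candidate W: M = 6.58×10⁻³
  candidate U: M = 1.05×10⁻³
Candidate W has the largest M.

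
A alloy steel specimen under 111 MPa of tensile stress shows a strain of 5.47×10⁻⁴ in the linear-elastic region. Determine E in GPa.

E = σ/ε = 111 MPa / 5.47×10⁻⁴ = 202900 MPa = 203 GPa.

203 GPa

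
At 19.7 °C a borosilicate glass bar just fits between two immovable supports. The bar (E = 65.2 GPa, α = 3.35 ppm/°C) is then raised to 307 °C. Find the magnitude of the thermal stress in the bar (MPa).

ΔT = 287.3 K. Constrained thermal stress σ = E·α·ΔT = 65.20×10³ MPa × 3.35×10⁻⁶ × 287.3 = 62.8 MPa (compressive).

62.8 MPa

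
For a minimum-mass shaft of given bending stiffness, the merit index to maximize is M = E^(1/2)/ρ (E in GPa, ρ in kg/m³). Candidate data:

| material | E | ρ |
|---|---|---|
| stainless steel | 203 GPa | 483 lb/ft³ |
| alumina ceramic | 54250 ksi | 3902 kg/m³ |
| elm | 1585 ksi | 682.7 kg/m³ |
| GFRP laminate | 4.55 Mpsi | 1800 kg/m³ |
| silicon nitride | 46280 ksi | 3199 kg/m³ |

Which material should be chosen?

silicon nitride

After converting to SI:
  stainless steel: E = 203.0 GPa, ρ = 7737 kg/m³
  alumina ceramic: E = 374.0 GPa, ρ = 3902 kg/m³
  elm: E = 10.93 GPa, ρ = 682.7 kg/m³
  GFRP laminate: E = 31.37 GPa, ρ = 1800 kg/m³
  silicon nitride: E = 319.1 GPa, ρ = 3199 kg/m³
  silicon nitride: M = 5.58×10⁻³
  alumina ceramic: M = 4.96×10⁻³
  elm: M = 4.84×10⁻³
  GFRP laminate: M = 3.11×10⁻³
  stainless steel: M = 1.84×10⁻³
The maximum is for silicon nitride.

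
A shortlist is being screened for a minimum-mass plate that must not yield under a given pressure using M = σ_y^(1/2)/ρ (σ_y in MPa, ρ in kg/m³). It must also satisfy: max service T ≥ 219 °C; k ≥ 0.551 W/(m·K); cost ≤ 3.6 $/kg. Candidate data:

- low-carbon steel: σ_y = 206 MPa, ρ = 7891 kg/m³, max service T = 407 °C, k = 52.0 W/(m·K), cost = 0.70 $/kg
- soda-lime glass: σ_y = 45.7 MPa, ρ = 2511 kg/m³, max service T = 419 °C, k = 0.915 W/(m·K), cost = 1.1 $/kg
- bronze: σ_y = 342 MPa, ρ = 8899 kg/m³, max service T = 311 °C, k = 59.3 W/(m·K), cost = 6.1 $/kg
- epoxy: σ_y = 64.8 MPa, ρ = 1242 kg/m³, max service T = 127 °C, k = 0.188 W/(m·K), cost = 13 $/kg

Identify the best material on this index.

Screen on constraints: max service T ≥ 219 °C; k ≥ 0.551 W/(m·K); cost ≤ 3.6 $/kg. Survivors: low-carbon steel, soda-lime glass.
Evaluate M for each candidate:
  soda-lime glass: M = 2.69×10⁻³
  low-carbon steel: M = 1.82×10⁻³
Highest index: soda-lime glass.

soda-lime glass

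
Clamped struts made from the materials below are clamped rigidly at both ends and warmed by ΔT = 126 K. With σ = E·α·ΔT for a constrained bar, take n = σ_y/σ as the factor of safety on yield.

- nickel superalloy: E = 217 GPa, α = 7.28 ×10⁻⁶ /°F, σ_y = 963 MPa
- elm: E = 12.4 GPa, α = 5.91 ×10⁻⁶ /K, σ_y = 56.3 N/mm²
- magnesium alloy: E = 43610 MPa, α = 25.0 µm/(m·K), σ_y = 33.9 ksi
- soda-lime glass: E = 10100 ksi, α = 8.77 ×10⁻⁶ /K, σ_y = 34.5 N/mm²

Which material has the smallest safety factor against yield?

soda-lime glass

With everything in SI (GPa, ×10⁻⁶/K, MPa):
  nickel superalloy: E = 217.0, α = 13.1, σ_y = 963.0 → σ = 358 MPa, n = 2.69
  elm: E = 12.40, α = 5.91, σ_y = 56.30 → σ = 9.23 MPa, n = 6.10
  magnesium alloy: E = 43.61, α = 25.0, σ_y = 233.7 → σ = 137 MPa, n = 1.70
  soda-lime glass: E = 69.64, α = 8.77, σ_y = 34.50 → σ = 77.0 MPa, n = 0.448
The minimum is soda-lime glass at n = 0.448.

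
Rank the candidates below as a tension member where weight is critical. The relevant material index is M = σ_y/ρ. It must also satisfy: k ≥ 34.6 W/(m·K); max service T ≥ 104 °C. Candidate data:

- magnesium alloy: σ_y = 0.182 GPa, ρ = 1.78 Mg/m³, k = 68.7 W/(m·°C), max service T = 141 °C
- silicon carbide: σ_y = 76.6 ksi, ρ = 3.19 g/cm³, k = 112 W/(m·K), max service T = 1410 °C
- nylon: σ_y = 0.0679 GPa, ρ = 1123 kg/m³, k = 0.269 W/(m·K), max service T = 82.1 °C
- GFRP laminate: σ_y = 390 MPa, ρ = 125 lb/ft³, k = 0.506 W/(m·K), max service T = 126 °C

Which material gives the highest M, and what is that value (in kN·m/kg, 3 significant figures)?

silicon carbide, M = 166 kN·m/kg

Screen on constraints: k ≥ 34.6 W/(m·K); max service T ≥ 104 °C. Survivors: magnesium alloy, silicon carbide.
Normalizing units and computing the index:
  magnesium alloy: σ_y = 182.0 MPa, ρ = 1780 kg/m³
  silicon carbide: σ_y = 528.1 MPa, ρ = 3190 kg/m³
  silicon carbide: M = 166 kN·m/kg
  magnesium alloy: M = 102 kN·m/kg
Silicon carbide ranks first.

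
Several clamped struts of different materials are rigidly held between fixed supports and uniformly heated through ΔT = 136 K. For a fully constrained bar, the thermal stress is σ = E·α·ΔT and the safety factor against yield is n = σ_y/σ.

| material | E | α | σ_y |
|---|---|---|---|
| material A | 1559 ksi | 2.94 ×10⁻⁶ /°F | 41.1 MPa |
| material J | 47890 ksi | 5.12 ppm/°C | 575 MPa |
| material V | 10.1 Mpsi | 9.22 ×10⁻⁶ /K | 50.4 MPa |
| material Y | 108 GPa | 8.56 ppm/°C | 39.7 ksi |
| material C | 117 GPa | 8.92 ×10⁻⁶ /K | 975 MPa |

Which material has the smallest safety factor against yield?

material V

In consistent units (E in GPa, α in ×10⁻⁶/K, σ_y in MPa):
  material A: E = 10.75, α = 5.29, σ_y = 41.10 → σ = 7.74 MPa, n = 5.31
  material J: E = 330.2, α = 5.12, σ_y = 575.0 → σ = 230 MPa, n = 2.50
  material V: E = 69.64, α = 9.22, σ_y = 50.40 → σ = 87.3 MPa, n = 0.577
  material Y: E = 108.0, α = 8.56, σ_y = 273.7 → σ = 126 MPa, n = 2.18
  material C: E = 117.0, α = 8.92, σ_y = 975.0 → σ = 142 MPa, n = 6.87
Material V has the lowest safety factor, n = 0.577.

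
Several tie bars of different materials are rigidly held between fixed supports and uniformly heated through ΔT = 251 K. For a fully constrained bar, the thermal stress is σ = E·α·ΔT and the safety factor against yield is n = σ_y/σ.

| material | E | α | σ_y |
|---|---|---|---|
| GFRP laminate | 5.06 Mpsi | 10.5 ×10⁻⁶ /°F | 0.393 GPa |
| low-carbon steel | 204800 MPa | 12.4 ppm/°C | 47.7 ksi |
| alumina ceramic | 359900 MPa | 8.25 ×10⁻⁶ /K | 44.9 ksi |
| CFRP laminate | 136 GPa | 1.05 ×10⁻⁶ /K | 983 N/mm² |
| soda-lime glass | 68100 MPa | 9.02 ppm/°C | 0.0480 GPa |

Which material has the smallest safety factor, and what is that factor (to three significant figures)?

With everything in SI (GPa, ×10⁻⁶/K, MPa):
  GFRP laminate: E = 34.89, α = 18.9, σ_y = 393.0 → σ = 166 MPa, n = 2.37
  low-carbon steel: E = 204.8, α = 12.4, σ_y = 328.9 → σ = 637 MPa, n = 0.516
  alumina ceramic: E = 359.9, α = 8.25, σ_y = 309.6 → σ = 745 MPa, n = 0.415
  CFRP laminate: E = 136.0, α = 1.05, σ_y = 983.0 → σ = 35.8 MPa, n = 27.4
  soda-lime glass: E = 68.10, α = 9.02, σ_y = 48.00 → σ = 154 MPa, n = 0.311
Smallest n: soda-lime glass with n = 0.311.

soda-lime glass, n = 0.311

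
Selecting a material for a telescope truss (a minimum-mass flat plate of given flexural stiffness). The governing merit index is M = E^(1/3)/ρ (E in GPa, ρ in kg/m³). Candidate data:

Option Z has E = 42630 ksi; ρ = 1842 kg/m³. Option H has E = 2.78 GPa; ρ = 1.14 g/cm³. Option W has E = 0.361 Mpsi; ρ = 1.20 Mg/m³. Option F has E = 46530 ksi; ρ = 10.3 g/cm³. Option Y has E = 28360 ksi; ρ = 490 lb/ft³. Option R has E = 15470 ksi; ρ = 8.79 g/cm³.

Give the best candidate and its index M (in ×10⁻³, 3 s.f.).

option Z, M = 3.61×10⁻³

After converting to SI:
  option Z: E = 293.9 GPa, ρ = 1842 kg/m³
  option H: E = 2.780 GPa, ρ = 1140 kg/m³
  option W: E = 2.489 GPa, ρ = 1200 kg/m³
  option F: E = 320.8 GPa, ρ = 10300 kg/m³
  option Y: E = 195.5 GPa, ρ = 7849 kg/m³
  option R: E = 106.7 GPa, ρ = 8790 kg/m³
  option Z: M = 3.61×10⁻³
  option H: M = 1.23×10⁻³
  option W: M = 1.13×10⁻³
  option Y: M = 0.739×10⁻³
  option F: M = 0.665×10⁻³
  option R: M = 0.540×10⁻³
Option Z has the largest M.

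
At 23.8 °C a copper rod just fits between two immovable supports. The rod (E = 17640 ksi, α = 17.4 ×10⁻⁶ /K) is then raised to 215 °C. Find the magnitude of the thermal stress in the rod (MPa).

405 MPa

E = 17640 ksi = 121.6 GPa.
ΔT = 191.2 K. Constrained thermal stress σ = E·α·ΔT = 121.6×10³ MPa × 17.4×10⁻⁶ × 191.2 = 405 MPa (compressive).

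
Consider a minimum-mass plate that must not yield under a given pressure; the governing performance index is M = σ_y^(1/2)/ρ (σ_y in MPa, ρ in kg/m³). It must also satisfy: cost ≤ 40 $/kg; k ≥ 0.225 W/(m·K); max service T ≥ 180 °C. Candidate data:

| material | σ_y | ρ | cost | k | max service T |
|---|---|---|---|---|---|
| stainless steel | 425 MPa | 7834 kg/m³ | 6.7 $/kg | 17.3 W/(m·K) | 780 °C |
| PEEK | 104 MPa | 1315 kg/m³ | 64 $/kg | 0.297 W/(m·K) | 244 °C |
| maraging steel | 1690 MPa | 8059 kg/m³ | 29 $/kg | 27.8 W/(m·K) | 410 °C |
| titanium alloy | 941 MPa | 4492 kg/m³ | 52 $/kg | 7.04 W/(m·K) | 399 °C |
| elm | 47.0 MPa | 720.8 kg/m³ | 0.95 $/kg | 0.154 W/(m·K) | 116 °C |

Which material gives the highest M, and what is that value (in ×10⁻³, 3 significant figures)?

maraging steel, M = 5.10×10⁻³

Screen on constraints: cost ≤ 40 $/kg; k ≥ 0.225 W/(m·K); max service T ≥ 180 °C. Survivors: stainless steel, maraging steel.
Per-candidate index values:
  maraging steel: M = 5.10×10⁻³
  stainless steel: M = 2.63×10⁻³
Highest index: maraging steel.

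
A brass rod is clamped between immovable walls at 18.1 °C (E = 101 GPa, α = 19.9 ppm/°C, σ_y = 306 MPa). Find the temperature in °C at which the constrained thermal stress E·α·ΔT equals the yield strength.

170 °C

E·α·ΔT = 306.0 MPa ⇒ ΔT = 306.0 / (101.0×10³ × 19.9×10⁻⁶) = 152.2 K.
T = 18.1 + 152.2 = 170.3 °C.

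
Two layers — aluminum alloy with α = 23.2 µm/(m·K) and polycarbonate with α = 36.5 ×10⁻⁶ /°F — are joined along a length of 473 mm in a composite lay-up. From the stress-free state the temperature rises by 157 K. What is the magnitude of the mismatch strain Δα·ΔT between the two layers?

polycarbonate: α = 36.5×10⁻⁶/°F × 9/5 = 65.7×10⁻⁶/K.
Δα = |23.2 − 65.7|×10⁻⁶/K = 42.5×10⁻⁶/K.
Mismatch strain = Δα·ΔT = 42.5×10⁻⁶ × 157.0 = 6.67×10⁻³.

6.67×10⁻³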